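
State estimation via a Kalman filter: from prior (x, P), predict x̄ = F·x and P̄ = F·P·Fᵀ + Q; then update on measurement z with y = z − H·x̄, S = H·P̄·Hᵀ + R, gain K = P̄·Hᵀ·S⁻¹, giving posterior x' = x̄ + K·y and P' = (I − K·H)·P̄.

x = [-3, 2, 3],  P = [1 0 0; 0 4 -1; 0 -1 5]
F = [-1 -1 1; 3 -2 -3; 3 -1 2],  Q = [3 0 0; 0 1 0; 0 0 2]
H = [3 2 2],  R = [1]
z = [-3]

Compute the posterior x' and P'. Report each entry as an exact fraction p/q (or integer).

x̄ = F·x = [4, -22, -5]
P̄ = F·P·Fᵀ + Q = [15 -11 14; -11 59 -12; 14 -12 39]
y = z − H·x̄ = [39]
S = H·P̄·Hᵀ + R = [468]
K = P̄·Hᵀ·S⁻¹ = [17/156; 61/468; 8/39]
x' = x̄ + K·y = [33/4, -203/12, 3]
P' = (I − K·H)·P̄ = [491/52 -2753/156 46/13; -2753/156 23891/468 -956/39; 46/13 -956/39 251/13]

x' = [33/4, -203/12, 3]
P' = [491/52 -2753/156 46/13; -2753/156 23891/468 -956/39; 46/13 -956/39 251/13]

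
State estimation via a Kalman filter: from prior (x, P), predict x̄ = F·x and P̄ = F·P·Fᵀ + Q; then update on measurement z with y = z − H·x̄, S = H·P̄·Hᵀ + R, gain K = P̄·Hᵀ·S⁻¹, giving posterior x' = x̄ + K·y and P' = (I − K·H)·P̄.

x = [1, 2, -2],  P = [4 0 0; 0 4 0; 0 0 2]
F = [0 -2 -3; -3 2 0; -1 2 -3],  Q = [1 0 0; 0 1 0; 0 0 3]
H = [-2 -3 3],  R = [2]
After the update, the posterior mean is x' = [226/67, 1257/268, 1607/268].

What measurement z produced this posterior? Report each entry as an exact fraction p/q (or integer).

x̄ = F·x = [2, 1, 9]
P̄ = F·P·Fᵀ + Q = [35 -16 2; -16 53 28; 2 28 41]
S = H·P̄·Hᵀ + R = [268]
K = P̄·Hᵀ·S⁻¹ = [-4/67; -43/268; 35/268]
x' − x̄ = [92/67, 989/268, -805/268] = K·y
y = (KᵀK)⁻¹·Kᵀ·(x' − x̄) = [-23]
z = y + H·x̄ = [-23] + [20] = [-3]

z = [-3]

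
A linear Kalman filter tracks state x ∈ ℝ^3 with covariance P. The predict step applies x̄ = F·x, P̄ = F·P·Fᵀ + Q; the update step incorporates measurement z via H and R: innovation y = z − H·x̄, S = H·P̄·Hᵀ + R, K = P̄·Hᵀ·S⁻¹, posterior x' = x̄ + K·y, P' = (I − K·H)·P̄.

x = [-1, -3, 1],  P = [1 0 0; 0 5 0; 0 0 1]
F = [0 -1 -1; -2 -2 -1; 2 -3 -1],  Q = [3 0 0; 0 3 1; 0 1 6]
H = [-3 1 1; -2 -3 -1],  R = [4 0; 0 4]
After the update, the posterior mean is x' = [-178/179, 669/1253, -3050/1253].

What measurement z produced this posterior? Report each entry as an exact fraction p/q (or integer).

z = [1, 3]

x̄ = F·x = [2, 7, 6]
P̄ = F·P·Fᵀ + Q = [9 11 16; 11 28 28; 16 28 56]
S = H·P̄·Hᵀ + R = [63 -105; -105 712]
K = P̄·Hᵀ·S⁻¹ = [-335/1611 -67/537; 2306/33831 -287/1611; 2524/11277 -112/537]
x' − x̄ = [-536/179, -8102/1253, -10568/1253] = K·y
y = (KᵀK)⁻¹·Kᵀ·(x' − x̄) = [-6, 34]
z = y + H·x̄ = [-6, 34] + [7, -31] = [1, 3]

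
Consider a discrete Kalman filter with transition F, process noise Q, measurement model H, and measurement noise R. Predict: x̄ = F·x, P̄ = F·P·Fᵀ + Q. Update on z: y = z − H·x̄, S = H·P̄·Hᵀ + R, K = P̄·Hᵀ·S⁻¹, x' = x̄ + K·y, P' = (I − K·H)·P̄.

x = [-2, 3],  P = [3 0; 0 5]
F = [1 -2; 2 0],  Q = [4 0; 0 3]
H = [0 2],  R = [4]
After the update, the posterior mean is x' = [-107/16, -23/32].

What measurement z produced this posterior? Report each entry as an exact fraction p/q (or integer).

z = [-1]

x̄ = F·x = [-8, -4]
P̄ = F·P·Fᵀ + Q = [27 6; 6 15]
S = H·P̄·Hᵀ + R = [64]
K = P̄·Hᵀ·S⁻¹ = [3/16; 15/32]
x' − x̄ = [21/16, 105/32] = K·y
y = (KᵀK)⁻¹·Kᵀ·(x' − x̄) = [7]
z = y + H·x̄ = [7] + [-8] = [-1]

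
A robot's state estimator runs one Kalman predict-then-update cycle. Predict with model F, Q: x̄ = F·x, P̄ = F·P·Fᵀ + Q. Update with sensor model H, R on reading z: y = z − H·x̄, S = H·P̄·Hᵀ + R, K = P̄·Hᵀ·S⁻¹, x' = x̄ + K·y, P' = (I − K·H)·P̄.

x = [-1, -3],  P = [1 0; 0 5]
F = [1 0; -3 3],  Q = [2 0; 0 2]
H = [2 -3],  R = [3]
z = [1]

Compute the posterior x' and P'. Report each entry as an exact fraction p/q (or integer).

x' = [-52/37, -48/37]
P' = [96/37 63/37; 63/37 268/185]

x̄ = F·x = [-1, -6]
P̄ = F·P·Fᵀ + Q = [3 -3; -3 56]
y = z − H·x̄ = [-15]
S = H·P̄·Hᵀ + R = [555]
K = P̄·Hᵀ·S⁻¹ = [1/37; -58/185]
x' = x̄ + K·y = [-52/37, -48/37]
P' = (I − K·H)·P̄ = [96/37 63/37; 63/37 268/185]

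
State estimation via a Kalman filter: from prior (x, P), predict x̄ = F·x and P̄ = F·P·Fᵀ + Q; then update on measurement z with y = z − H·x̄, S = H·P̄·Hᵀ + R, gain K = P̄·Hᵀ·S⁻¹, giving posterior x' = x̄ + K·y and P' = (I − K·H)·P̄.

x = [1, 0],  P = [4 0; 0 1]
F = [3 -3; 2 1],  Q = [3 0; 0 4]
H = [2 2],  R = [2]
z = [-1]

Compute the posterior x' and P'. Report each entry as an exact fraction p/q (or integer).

x' = [-90/223, -16/223]
P' = [1182/223 -1113/223; -1113/223 1155/223]

x̄ = F·x = [3, 2]
P̄ = F·P·Fᵀ + Q = [48 21; 21 21]
y = z − H·x̄ = [-11]
S = H·P̄·Hᵀ + R = [446]
K = P̄·Hᵀ·S⁻¹ = [69/223; 42/223]
x' = x̄ + K·y = [-90/223, -16/223]
P' = (I − K·H)·P̄ = [1182/223 -1113/223; -1113/223 1155/223]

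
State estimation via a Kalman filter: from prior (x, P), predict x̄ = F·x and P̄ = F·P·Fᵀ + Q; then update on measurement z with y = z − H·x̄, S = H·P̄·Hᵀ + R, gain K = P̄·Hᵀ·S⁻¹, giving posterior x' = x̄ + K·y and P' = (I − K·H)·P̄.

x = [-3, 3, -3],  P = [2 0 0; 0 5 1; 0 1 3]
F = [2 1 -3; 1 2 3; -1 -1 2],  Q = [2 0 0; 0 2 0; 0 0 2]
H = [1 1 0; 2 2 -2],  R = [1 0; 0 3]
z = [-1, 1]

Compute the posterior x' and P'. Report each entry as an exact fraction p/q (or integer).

x̄ = F·x = [6, -6, -6]
P̄ = F·P·Fᵀ + Q = [36 -16 -22; -16 63 7; -22 7 17]
y = z − H·x̄ = [-1, -11]
S = H·P̄·Hᵀ + R = [68 164; 164 459]
K = P̄·Hᵀ·S⁻¹ = [-1149/1079 608/1079; 8453/4316 -567/1079; 3611/4316 -473/1079]
x' = x̄ + K·y = [935/1079, -9401/4316, -8695/4316]
P' = (I − K·H)·P̄ = [10752/1079 -11901/1079 -2061/1079; -11901/1079 56057/4316 11855/4316; -2061/1079 11855/4316 6449/4316]

x' = [935/1079, -9401/4316, -8695/4316]
P' = [10752/1079 -11901/1079 -2061/1079; -11901/1079 56057/4316 11855/4316; -2061/1079 11855/4316 6449/4316]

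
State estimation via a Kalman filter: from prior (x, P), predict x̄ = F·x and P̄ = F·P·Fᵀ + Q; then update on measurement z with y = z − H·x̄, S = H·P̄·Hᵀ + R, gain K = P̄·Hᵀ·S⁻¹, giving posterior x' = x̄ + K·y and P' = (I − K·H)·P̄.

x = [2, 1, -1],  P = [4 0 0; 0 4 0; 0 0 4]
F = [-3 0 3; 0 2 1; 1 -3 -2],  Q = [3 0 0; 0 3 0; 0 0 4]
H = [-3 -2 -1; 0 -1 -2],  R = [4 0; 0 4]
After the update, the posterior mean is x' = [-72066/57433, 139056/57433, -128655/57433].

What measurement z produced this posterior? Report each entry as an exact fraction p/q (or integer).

z = [1, 2]

x̄ = F·x = [-9, 1, 1]
P̄ = F·P·Fᵀ + Q = [75 12 -36; 12 23 -32; -36 -32 60]
S = H·P̄·Hᵀ + R = [631 -174; -174 139]
K = P̄·Hᵀ·S⁻¹ = [-19167/57433 798/57433; 184/57433 17171/57433; 256/57433 -36040/57433]
x' − x̄ = [444831/57433, 81623/57433, -186088/57433] = K·y
y = (KᵀK)⁻¹·Kᵀ·(x' − x̄) = [-23, 5]
z = y + H·x̄ = [-23, 5] + [24, -3] = [1, 2]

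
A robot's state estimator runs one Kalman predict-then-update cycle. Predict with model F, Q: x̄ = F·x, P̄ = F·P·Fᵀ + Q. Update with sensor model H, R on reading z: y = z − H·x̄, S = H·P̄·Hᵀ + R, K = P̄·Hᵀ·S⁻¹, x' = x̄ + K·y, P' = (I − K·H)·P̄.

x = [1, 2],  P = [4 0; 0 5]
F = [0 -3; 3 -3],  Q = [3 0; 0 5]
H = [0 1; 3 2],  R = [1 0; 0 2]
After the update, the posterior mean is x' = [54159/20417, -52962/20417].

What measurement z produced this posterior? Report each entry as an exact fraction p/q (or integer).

z = [-3, 3]

x̄ = F·x = [-6, -3]
P̄ = F·P·Fᵀ + Q = [48 45; 45 86]
S = H·P̄·Hᵀ + R = [87 307; 307 1318]
K = P̄·Hᵀ·S⁻¹ = [-12528/20417 6543/20417; 19099/20417 307/20417]
x' − x̄ = [176661/20417, 8289/20417] = K·y
y = (KᵀK)⁻¹·Kᵀ·(x' − x̄) = [0, 27]
z = y + H·x̄ = [0, 27] + [-3, -24] = [-3, 3]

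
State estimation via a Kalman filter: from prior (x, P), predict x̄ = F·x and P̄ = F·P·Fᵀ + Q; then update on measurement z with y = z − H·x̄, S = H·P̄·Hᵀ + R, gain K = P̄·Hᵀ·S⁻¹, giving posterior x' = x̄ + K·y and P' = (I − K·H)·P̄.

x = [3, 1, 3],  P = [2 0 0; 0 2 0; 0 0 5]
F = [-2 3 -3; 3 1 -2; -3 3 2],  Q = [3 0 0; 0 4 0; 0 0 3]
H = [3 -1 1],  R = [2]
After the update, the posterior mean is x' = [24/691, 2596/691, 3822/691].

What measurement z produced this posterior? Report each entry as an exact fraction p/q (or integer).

x̄ = F·x = [-12, 4, 0]
P̄ = F·P·Fᵀ + Q = [74 24 0; 24 44 -32; 0 -32 59]
S = H·P̄·Hᵀ + R = [691]
K = P̄·Hᵀ·S⁻¹ = [198/691; -4/691; 91/691]
x' − x̄ = [8316/691, -168/691, 3822/691] = K·y
y = (KᵀK)⁻¹·Kᵀ·(x' − x̄) = [42]
z = y + H·x̄ = [42] + [-40] = [2]

z = [2]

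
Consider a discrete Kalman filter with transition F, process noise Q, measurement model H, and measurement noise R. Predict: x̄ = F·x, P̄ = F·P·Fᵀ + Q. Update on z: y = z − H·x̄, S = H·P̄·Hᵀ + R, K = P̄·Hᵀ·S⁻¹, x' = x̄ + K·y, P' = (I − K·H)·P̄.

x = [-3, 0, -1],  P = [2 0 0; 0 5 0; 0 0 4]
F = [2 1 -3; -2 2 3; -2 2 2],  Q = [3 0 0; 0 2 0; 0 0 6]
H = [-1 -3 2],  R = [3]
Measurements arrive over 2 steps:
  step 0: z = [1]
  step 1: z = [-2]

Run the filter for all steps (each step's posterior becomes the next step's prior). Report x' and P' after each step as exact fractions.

step 0: x̄ = F·x = [-3, 3, 4]
step 0: P̄ = F·P·Fᵀ + Q = [52 -34 -22; -34 66 52; -22 52 50]
step 0: y = z − H·x̄ = [-1]
step 0: S = H·P̄·Hᵀ + R = [109]
step 0: K = P̄·Hᵀ·S⁻¹ = [6/109; -60/109; -34/109]
step 0: x' = x̄ + K·y = [-333/109, 387/109, 470/109]
step 0: P' = (I − K·H)·P̄ = [5632/109 -3346/109 -2194/109; -3346/109 3594/109 3628/109; -2194/109 3628/109 4294/109]
step 1: x̄ = F·x = [-1689/109, 2850/109, 2380/109]
step 1: P̄ = F·P·Fᵀ + Q = [56271/109 -97890/109 -84248/109; -97890/109 172400/109 147656/109; -84248/109 147656/109 128078/109]
step 1: y = z − H·x̄ = [1883/109]
step 1: S = H·P̄·Hᵀ + R = [98290/109]
step 1: K = P̄·Hᵀ·S⁻¹ = [68903/98290; -61999/49145; -51282/49145]
step 1: x' = x̄ + K·y = [-332729/98290, 213937/49145, 187166/49145]
step 1: P' = (I − K·H)·P̄ = [7185809/98290 -4943917/49145 -5567746/49145; -4943917/49145 7200422/49145 8235676/49145; -5567746/49145 8235676/49145 9492718/49145]

step 0: x' = [-333/109, 387/109, 470/109], P' = [5632/109 -3346/109 -2194/109; -3346/109 3594/109 3628/109; -2194/109 3628/109 4294/109]
step 1: x' = [-332729/98290, 213937/49145, 187166/49145], P' = [7185809/98290 -4943917/49145 -5567746/49145; -4943917/49145 7200422/49145 8235676/49145; -5567746/49145 8235676/49145 9492718/49145]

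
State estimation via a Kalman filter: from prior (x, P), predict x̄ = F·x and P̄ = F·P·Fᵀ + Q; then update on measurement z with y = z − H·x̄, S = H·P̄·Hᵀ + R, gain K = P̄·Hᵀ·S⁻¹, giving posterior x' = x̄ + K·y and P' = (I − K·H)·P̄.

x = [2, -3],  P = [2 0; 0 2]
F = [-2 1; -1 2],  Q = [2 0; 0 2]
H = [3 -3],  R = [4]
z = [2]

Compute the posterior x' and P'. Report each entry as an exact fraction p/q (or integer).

x' = [-136/19, -149/19]
P' = [192/19 188/19; 188/19 192/19]

x̄ = F·x = [-7, -8]
P̄ = F·P·Fᵀ + Q = [12 8; 8 12]
y = z − H·x̄ = [-1]
S = H·P̄·Hᵀ + R = [76]
K = P̄·Hᵀ·S⁻¹ = [3/19; -3/19]
x' = x̄ + K·y = [-136/19, -149/19]
P' = (I − K·H)·P̄ = [192/19 188/19; 188/19 192/19]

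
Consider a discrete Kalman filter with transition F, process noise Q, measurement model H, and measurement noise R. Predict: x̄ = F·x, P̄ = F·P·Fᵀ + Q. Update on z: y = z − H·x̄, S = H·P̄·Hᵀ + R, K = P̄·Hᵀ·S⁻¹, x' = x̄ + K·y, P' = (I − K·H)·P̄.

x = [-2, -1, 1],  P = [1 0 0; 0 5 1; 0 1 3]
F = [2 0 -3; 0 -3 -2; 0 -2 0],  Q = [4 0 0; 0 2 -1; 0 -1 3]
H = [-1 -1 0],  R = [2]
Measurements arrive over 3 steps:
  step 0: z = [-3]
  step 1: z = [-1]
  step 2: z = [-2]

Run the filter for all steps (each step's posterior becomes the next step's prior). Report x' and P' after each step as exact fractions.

step 0: x' = [-32/9, 58/9, 25/6], P' = [913/81 -851/81 -241/27; -851/81 949/81 254/27; -241/27 254/27 245/18]
step 1: x' = [803812/175871, -643583/175871, -660387/175871], P' = [1113429/175871 -937247/175871 -775591/175871; -937247/175871 1112159/175871 842139/175871; -775591/175871 842139/175871 1935351/175871]
step 2: x' = [13873138/9689737, 19763291/29069211, 27048753/19379474], P' = [62163064/9689737 -52196455/9689737 -87999751/19379474; -52196455/9689737 184652089/29069211 47111119/9689737; -87999751/19379474 47111119/9689737 436206895/38758948]

step 0: x̄ = F·x = [-7, 1, 2]
step 0: P̄ = F·P·Fᵀ + Q = [35 27 6; 27 71 33; 6 33 23]
step 0: y = z − H·x̄ = [-9]
step 0: S = H·P̄·Hᵀ + R = [162]
step 0: K = P̄·Hᵀ·S⁻¹ = [-31/81; -49/81; -13/54]
step 0: x' = x̄ + K·y = [-32/9, 58/9, 25/6]
step 0: P' = (I − K·H)·P̄ = [913/81 -851/81 -241/27; -851/81 949/81 254/27; -241/27 254/27 245/18]
step 1: x̄ = F·x = [-353/18, -83/3, -116/9]
step 1: P̄ = F·P·Fᵀ + Q = [45149/162 7157/27 7976/81; 7157/27 2473/9 2887/27; 7976/81 2887/27 4039/81]
step 1: y = z − H·x̄ = [-869/18]
step 1: S = H·P̄·Hᵀ + R = [175871/162]
step 1: K = P̄·Hᵀ·S⁻¹ = [-88091/175871; -87456/175871; -33274/175871]
step 1: x' = x̄ + K·y = [803812/175871, -643583/175871, -660387/175871]
step 1: P' = (I − K·H)·P̄ = [1113429/175871 -937247/175871 -775591/175871; -937247/175871 1112159/175871 842139/175871; -775591/175871 842139/175871 1935351/175871]
step 2: x̄ = F·x = [3588785/175871, 3251523/175871, 1287166/175871]
step 2: P̄ = F·P·Fᵀ + Q = [31882451/175871 27917203/175871 8801822/175871; 27917203/175871 28208245/175871 9865639/175871; 8801822/175871 9865639/175871 4976249/175871]
step 2: y = z − H·x̄ = [6488566/175871]
step 2: S = H·P̄·Hᵀ + R = [116276844/175871]
step 2: K = P̄·Hᵀ·S⁻¹ = [-9966609/19379474; -14031362/29069211; -6222487/38758948]
step 2: x' = x̄ + K·y = [13873138/9689737, 19763291/29069211, 27048753/19379474]
step 2: P' = (I − K·H)·P̄ = [62163064/9689737 -52196455/9689737 -87999751/19379474; -52196455/9689737 184652089/29069211 47111119/9689737; -87999751/19379474 47111119/9689737 436206895/38758948]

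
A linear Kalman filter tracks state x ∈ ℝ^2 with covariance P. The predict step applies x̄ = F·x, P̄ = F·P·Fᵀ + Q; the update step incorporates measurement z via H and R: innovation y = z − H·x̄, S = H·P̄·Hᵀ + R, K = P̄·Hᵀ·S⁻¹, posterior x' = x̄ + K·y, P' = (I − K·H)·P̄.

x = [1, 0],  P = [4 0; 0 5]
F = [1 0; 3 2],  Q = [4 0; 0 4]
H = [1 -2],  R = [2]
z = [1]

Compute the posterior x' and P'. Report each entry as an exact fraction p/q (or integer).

x' = [53/101, -21/101]
P' = [680/101 348/101; 348/101 228/101]

x̄ = F·x = [1, 3]
P̄ = F·P·Fᵀ + Q = [8 12; 12 60]
y = z − H·x̄ = [6]
S = H·P̄·Hᵀ + R = [202]
K = P̄·Hᵀ·S⁻¹ = [-8/101; -54/101]
x' = x̄ + K·y = [53/101, -21/101]
P' = (I − K·H)·P̄ = [680/101 348/101; 348/101 228/101]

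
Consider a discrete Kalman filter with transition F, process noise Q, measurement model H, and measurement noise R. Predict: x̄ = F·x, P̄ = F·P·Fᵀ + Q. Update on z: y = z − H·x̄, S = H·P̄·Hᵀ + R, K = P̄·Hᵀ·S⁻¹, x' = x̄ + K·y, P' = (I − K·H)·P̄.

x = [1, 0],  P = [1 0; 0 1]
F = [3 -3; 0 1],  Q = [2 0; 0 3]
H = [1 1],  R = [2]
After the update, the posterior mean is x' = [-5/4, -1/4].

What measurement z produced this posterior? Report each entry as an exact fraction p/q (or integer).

x̄ = F·x = [3, 0]
P̄ = F·P·Fᵀ + Q = [20 -3; -3 4]
S = H·P̄·Hᵀ + R = [20]
K = P̄·Hᵀ·S⁻¹ = [17/20; 1/20]
x' − x̄ = [-17/4, -1/4] = K·y
y = (KᵀK)⁻¹·Kᵀ·(x' − x̄) = [-5]
z = y + H·x̄ = [-5] + [3] = [-2]

z = [-2]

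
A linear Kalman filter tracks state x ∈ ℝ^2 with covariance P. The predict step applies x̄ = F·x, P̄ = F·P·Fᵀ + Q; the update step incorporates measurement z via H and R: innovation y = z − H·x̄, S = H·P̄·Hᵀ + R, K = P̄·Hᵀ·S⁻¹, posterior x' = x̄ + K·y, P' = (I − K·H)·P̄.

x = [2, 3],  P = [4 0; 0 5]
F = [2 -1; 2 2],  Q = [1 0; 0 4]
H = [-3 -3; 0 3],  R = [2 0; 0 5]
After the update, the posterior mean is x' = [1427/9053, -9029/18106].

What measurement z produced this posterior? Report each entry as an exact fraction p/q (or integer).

x̄ = F·x = [1, 10]
P̄ = F·P·Fᵀ + Q = [22 6; 6 40]
S = H·P̄·Hᵀ + R = [668 -414; -414 365]
K = P̄·Hᵀ·S⁻¹ = [-2901/9053 -2844/9053; -345/36212 5757/18106]
x' − x̄ = [-7626/9053, -190089/18106] = K·y
y = (KᵀK)⁻¹·Kᵀ·(x' − x̄) = [34, -32]
z = y + H·x̄ = [34, -32] + [-33, 30] = [1, -2]

z = [1, -2]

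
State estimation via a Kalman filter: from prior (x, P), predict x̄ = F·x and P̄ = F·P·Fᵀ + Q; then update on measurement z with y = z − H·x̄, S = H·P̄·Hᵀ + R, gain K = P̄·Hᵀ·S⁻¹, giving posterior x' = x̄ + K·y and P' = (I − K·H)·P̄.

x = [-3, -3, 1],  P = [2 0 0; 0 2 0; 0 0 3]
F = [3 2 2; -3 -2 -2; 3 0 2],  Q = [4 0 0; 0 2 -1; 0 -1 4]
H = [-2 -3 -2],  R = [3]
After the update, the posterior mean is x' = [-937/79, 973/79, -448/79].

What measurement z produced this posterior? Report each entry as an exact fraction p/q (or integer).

x̄ = F·x = [-13, 13, -7]
P̄ = F·P·Fᵀ + Q = [42 -38 30; -38 40 -31; 30 -31 34]
S = H·P̄·Hᵀ + R = [79]
K = P̄·Hᵀ·S⁻¹ = [-30/79; 18/79; -35/79]
x' − x̄ = [90/79, -54/79, 105/79] = K·y
y = (KᵀK)⁻¹·Kᵀ·(x' − x̄) = [-3]
z = y + H·x̄ = [-3] + [1] = [-2]

z = [-2]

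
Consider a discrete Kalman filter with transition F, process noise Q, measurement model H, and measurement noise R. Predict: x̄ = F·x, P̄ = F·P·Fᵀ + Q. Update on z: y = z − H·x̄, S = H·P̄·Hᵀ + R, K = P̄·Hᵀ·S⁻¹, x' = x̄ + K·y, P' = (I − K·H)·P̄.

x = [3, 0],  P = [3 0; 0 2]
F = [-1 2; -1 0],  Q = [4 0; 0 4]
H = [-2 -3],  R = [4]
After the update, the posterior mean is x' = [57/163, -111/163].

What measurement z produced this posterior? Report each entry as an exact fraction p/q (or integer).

z = [1]

x̄ = F·x = [-3, -3]
P̄ = F·P·Fᵀ + Q = [15 3; 3 7]
S = H·P̄·Hᵀ + R = [163]
K = P̄·Hᵀ·S⁻¹ = [-39/163; -27/163]
x' − x̄ = [546/163, 378/163] = K·y
y = (KᵀK)⁻¹·Kᵀ·(x' − x̄) = [-14]
z = y + H·x̄ = [-14] + [15] = [1]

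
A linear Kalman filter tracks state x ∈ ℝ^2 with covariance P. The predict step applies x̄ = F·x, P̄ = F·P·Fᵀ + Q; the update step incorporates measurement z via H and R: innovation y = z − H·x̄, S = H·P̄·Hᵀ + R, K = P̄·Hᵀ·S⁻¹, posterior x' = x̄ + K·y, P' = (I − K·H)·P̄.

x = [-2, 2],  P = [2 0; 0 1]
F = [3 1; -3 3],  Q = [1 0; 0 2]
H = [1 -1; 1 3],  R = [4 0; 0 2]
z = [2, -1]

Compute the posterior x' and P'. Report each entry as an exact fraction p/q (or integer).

x' = [794/661, -2094/3305]
P' = [1365/661 -367/661; -367/661 1181/3305]

x̄ = F·x = [-4, 12]
P̄ = F·P·Fᵀ + Q = [20 -15; -15 29]
y = z − H·x̄ = [18, -33]
S = H·P̄·Hᵀ + R = [83 -97; -97 193]
K = P̄·Hᵀ·S⁻¹ = [433/661 132/661; -754/3305 854/3305]
x' = x̄ + K·y = [794/661, -2094/3305]
P' = (I − K·H)·P̄ = [1365/661 -367/661; -367/661 1181/3305]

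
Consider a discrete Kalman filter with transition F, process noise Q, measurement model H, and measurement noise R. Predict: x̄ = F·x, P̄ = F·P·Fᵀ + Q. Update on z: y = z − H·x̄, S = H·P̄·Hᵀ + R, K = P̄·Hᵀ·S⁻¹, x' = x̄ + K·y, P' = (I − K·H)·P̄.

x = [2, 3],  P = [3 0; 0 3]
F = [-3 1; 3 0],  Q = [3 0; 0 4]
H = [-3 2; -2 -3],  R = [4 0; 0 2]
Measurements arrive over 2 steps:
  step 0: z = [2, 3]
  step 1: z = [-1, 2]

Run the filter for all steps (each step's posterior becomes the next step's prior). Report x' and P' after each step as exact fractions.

step 0: x̄ = F·x = [-3, 6]
step 0: P̄ = F·P·Fᵀ + Q = [33 -27; -27 31]
step 0: y = z − H·x̄ = [-19, 15]
step 0: S = H·P̄·Hᵀ + R = [749 -123; -123 89]
step 0: K = P̄·Hᵀ·S⁻¹ = [-2943/12883 -1896/12883; 305/1982 -447/1982]
step 0: x' = x̄ + K·y = [-11172/12883, -304/991]
step 0: P' = (I − K·H)·P̄ = [3300/12883 -72/991; -72/991 197/991]
step 1: x̄ = F·x = [29564/12883, -33516/12883]
step 1: P̄ = F·P·Fᵀ + Q = [76526/12883 -32508/12883; -32508/12883 81232/12883]
step 1: y = z − H·x̄ = [142841/12883, -15654/12883]
step 1: S = H·P̄·Hᵀ + R = [1455290/12883 -190776/12883; -190776/12883 672862/12883]
step 1: K = P̄·Hᵀ·S⁻¹ = [-4052133/18295697 -2658752/18295697; 2733218/18295697 -4083516/18295697]
step 1: x' = x̄ + K·y = [287461/18295697, -12330950/18295697]
step 1: P' = (I − K·H)·P̄ = [4558508/18295697 -1266504/18295697; -1266504/18295697 3566680/18295697]

step 0: x' = [-11172/12883, -304/991], P' = [3300/12883 -72/991; -72/991 197/991]
step 1: x' = [287461/18295697, -12330950/18295697], P' = [4558508/18295697 -1266504/18295697; -1266504/18295697 3566680/18295697]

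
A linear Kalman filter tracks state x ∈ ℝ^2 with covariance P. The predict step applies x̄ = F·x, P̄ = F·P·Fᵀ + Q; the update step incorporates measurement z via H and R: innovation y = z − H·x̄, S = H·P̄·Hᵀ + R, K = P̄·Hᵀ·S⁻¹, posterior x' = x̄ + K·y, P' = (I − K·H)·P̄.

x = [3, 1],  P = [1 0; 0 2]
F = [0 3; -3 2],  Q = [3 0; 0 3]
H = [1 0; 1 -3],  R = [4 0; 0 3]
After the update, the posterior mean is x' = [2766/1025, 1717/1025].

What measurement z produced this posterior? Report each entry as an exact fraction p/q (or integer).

x̄ = F·x = [3, -7]
P̄ = F·P·Fᵀ + Q = [21 12; 12 20]
S = H·P̄·Hᵀ + R = [25 -15; -15 132]
K = P̄·Hᵀ·S⁻¹ = [849/1025 -4/205; 288/1025 -68/205]
x' − x̄ = [-309/1025, 8892/1025] = K·y
y = (KᵀK)⁻¹·Kᵀ·(x' − x̄) = [-1, -27]
z = y + H·x̄ = [-1, -27] + [3, 24] = [2, -3]

z = [2, -3]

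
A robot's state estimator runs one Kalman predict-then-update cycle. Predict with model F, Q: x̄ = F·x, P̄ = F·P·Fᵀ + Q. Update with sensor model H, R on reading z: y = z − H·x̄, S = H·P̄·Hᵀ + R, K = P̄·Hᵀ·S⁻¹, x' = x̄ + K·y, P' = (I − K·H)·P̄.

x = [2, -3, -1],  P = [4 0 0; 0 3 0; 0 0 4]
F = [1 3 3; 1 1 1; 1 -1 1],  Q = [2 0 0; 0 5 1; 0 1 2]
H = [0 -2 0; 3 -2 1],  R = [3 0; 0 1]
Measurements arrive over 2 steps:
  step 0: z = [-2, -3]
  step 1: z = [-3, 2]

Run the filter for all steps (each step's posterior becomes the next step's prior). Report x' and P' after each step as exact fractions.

step 0: x̄ = F·x = [-10, -2, 4]
step 0: P̄ = F·P·Fᵀ + Q = [69 25 7; 25 16 6; 7 6 13]
step 0: y = z − H·x̄ = [-6, 19]
step 0: S = H·P̄·Hᵀ + R = [67 -98; -98 417]
step 0: K = P̄·Hᵀ·S⁻¹ = [-4778/18335 6088/18335; -8542/18335 147/18335; -2848/18335 298/18335]
step 0: x' = x̄ + K·y = [-7802/3667, 3475/3667, 19218/3667]
step 0: P' = (I − K·H)·P̄ = [27783/18335 7167/18335 -62927/18335; 7167/18335 12813/18335 4272/18335; -62927/18335 4272/18335 197623/18335]
step 1: x̄ = F·x = [60277/3667, 14891/3667, 7941/3667]
step 1: P̄ = F·P·Fᵀ + Q = [1700713/18335 461683/18335 344839/18335; 461683/18335 226918/18335 105074/18335; 344839/18335 105074/18335 126157/18335]
step 1: y = z − H·x̄ = [18781/3667, -151656/3667]
step 1: S = H·P̄·Hᵀ + R = [962677/18335 -2072574/18335; -2072574/18335 12467123/18335]
step 1: K = P̄·Hᵀ·S⁻¹ = [-116509238/420302677 133135144/420302677; -191450654/420302677 3108861/420302677; -35446168/420302677 26152290/420302677]
step 1: x' = x̄ + K·y = [806021561/420302677, 597658851/420302677, -352943173/420302677]
step 1: P' = (I − K·H)·P̄ = [271711079/420302677 174763857/420302677 -332470379/420302677; 174763857/420302677 287175981/420302677 53169252/420302677; -332470379/420302677 53169252/420302677 1129901931/420302677]

step 0: x' = [-7802/3667, 3475/3667, 19218/3667], P' = [27783/18335 7167/18335 -62927/18335; 7167/18335 12813/18335 4272/18335; -62927/18335 4272/18335 197623/18335]
step 1: x' = [806021561/420302677, 597658851/420302677, -352943173/420302677], P' = [271711079/420302677 174763857/420302677 -332470379/420302677; 174763857/420302677 287175981/420302677 53169252/420302677; -332470379/420302677 53169252/420302677 1129901931/420302677]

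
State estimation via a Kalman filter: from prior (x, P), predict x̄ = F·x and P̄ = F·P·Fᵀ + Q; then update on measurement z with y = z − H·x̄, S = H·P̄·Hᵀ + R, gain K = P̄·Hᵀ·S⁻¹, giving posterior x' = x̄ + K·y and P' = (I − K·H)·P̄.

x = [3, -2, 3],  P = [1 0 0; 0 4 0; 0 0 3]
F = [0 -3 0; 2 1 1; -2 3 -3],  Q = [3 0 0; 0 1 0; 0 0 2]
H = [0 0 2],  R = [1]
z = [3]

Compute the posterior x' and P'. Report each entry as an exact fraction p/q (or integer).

x' = [-1578/277, 1849/277, 393/277]
P' = [5619/277 -3468/277 -36/277; -3468/277 3320/277 -1/277; -36/277 -1/277 69/277]

x̄ = F·x = [6, 7, -21]
P̄ = F·P·Fᵀ + Q = [39 -12 -36; -12 12 -1; -36 -1 69]
y = z − H·x̄ = [45]
S = H·P̄·Hᵀ + R = [277]
K = P̄·Hᵀ·S⁻¹ = [-72/277; -2/277; 138/277]
x' = x̄ + K·y = [-1578/277, 1849/277, 393/277]
P' = (I − K·H)·P̄ = [5619/277 -3468/277 -36/277; -3468/277 3320/277 -1/277; -36/277 -1/277 69/277]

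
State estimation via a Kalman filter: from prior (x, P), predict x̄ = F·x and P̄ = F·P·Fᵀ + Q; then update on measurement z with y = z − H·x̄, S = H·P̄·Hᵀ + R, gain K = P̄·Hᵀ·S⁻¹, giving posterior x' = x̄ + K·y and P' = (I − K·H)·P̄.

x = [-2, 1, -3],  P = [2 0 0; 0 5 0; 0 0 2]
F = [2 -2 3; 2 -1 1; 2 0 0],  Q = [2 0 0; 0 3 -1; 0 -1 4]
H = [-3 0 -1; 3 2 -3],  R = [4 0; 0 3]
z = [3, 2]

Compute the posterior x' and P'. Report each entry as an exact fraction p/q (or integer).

x' = [-11253/19691, -1432/2813, -30558/19691]
P' = [7200/19691 -2058/2813 -4008/19691; -2058/2813 58047/11252 7503/2813; -4008/19691 7503/2813 35312/19691]

x̄ = F·x = [-15, -8, -4]
P̄ = F·P·Fᵀ + Q = [48 24 8; 24 18 7; 8 7 12]
y = z − H·x̄ = [-46, 51]
S = H·P̄·Hᵀ + R = [496 -506; -506 675]
K = P̄·Hᵀ·S⁻¹ = [-4398/19691 1604/19691; -1329/11252 227/5626; -5822/19691 -4306/19691]
x' = x̄ + K·y = [-11253/19691, -1432/2813, -30558/19691]
P' = (I − K·H)·P̄ = [7200/19691 -2058/2813 -4008/19691; -2058/2813 58047/11252 7503/2813; -4008/19691 7503/2813 35312/19691]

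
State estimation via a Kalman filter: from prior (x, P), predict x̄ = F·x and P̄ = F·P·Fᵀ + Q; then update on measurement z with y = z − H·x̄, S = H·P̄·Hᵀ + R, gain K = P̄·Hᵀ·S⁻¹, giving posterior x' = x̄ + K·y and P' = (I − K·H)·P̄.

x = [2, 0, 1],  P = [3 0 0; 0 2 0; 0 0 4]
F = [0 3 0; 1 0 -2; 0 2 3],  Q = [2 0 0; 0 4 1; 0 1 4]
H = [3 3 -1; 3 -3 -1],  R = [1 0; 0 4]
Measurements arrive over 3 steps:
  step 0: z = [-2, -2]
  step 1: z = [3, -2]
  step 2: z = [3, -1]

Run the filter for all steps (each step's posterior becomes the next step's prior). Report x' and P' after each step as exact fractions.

step 0: x' = [816/2293, 46/16051, 49416/16051], P' = [6692/2293 -2208/16051 131988/16051; -2208/16051 15387/112357 -18929/112357; 131988/16051 -18929/112357 2730603/112357]
step 1: x' = [-137483605/597167104, 1923261209/2388668416, -9075837097/7166005248], P' = [434963941/298583552 -108241641/1194334208 4844276179/1194334208; -108241641/1194334208 639495357/4777336832 -185226287/4777336832; 4844276179/1194334208 -185226287/4777336832 177976075039/14332010496]
step 2: x' = [68901388072453/53608435539198, 49467233038130/80412653308797, 428586718215187/160825306617594], P' = [12772345135726/8934739256533 -4826845080533/53608435539198 212957825324143/53608435539198; -4826845080533/53608435539198 10762601204567/80412653308797 -5950555616351/160825306617594; 212957825324143/53608435539198 -5950555616351/160825306617594 977929271112404/80412653308797]

step 0: x̄ = F·x = [0, 0, 3]
step 0: P̄ = F·P·Fᵀ + Q = [20 0 12; 0 23 -23; 12 -23 48]
step 0: y = z − H·x̄ = [1, 1]
step 0: S = H·P̄·Hᵀ + R = [502 -51; -51 229]
step 0: K = P̄·Hᵀ·S⁻¹ = [1920/16051 3792/16051; 18722/112357 -18400/112357; -15642/112357 24483/112357]
step 0: x' = x̄ + K·y = [816/2293, 46/16051, 49416/16051]
step 0: P' = (I − K·H)·P̄ = [6692/2293 -2208/16051 131988/16051; -2208/16051 15387/112357 -18929/112357; 131988/16051 -18929/112357 2730603/112357]
step 1: x̄ = F·x = [138/16051, -93120/16051, 148340/16051]
step 1: P̄ = F·P·Fᵀ + Q = [363197/112357 67206/112357 -78039/112357; 67206/112357 8004084/112357 -13454709/112357; -78039/112357 -13454709/112357 24859255/112357]
step 1: y = z − H·x̄ = [475439/16051, -163536/16051]
step 1: S = H·P̄·Hᵀ + R = [182683337/112357 -43440494/112357; -43440494/112357 19144484/112357]
step 1: K = P̄·Hᵀ·S⁻¹ = [25283095/597167104 175004009/1194334208; 402406333/2388668416 -758039869/4777336832; -2624584589/7166005248 -478774003/14332010496]
step 1: x' = x̄ + K·y = [-137483605/597167104, 1923261209/2388668416, -9075837097/7166005248]
step 1: P' = (I − K·H)·P̄ = [434963941/298583552 -108241641/1194334208 4844276179/1194334208; -108241641/1194334208 639495357/4777336832 -185226287/4777336832; 4844276179/1194334208 -185226287/4777336832 177976075039/14332010496]
step 2: x̄ = F·x = [5769783627/2388668416, 8250935467/3583002624, -5229314679/2388668416]
step 2: P̄ = F·P·Fᵀ + Q = [15310131877/4777336832 -93770985/2388668416 2169935559/4777336832; -93770985/2388668416 139396338679/3583002624 -146584263539/2388668416; 2169935559/4777336832 -146584263539/2388668416 553372838429/4777336832]
step 2: y = z − H·x̄ = [-15937265623/1194334208, -4212731521/1194334208]
step 2: S = H·P̄·Hᵀ + R = [1027828304989/1194334208 -248652913045/1194334208; -248652913045/1194334208 153593604109/1194334208]
step 2: K = P̄·Hᵀ·S⁻¹ = [1231925938663/26804217769599 7856230590131/53608435539198; 13542278559478/80412653308797 -12758332166981/80412653308797; -28544890578287/80412653308797 -5346611864617/160825306617594]
step 2: x' = x̄ + K·y = [68901388072453/53608435539198, 49467233038130/80412653308797, 428586718215187/160825306617594]
step 2: P' = (I − K·H)·P̄ = [12772345135726/8934739256533 -4826845080533/53608435539198 212957825324143/53608435539198; -4826845080533/53608435539198 10762601204567/80412653308797 -5950555616351/160825306617594; 212957825324143/53608435539198 -5950555616351/160825306617594 977929271112404/80412653308797]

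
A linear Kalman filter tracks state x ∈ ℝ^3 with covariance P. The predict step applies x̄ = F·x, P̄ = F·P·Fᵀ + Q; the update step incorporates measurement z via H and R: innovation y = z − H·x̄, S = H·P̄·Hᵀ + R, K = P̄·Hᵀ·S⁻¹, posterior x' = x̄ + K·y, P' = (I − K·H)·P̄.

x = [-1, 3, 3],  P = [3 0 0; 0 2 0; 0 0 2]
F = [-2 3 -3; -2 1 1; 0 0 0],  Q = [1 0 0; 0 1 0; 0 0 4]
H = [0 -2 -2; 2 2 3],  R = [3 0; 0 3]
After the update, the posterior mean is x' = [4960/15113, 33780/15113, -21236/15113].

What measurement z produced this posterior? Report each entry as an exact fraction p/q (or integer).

x̄ = F·x = [2, 8, 0]
P̄ = F·P·Fᵀ + Q = [49 12 0; 12 17 0; 0 0 4]
S = H·P̄·Hᵀ + R = [87 -140; -140 399]
K = P̄·Hᵀ·S⁻¹ = [1072/2159 7254/15113; -778/2159 286/15113; -216/2159 -76/15113]
x' − x̄ = [-25266/15113, -87124/15113, -21236/15113] = K·y
y = (KᵀK)⁻¹·Kᵀ·(x' − x̄) = [15, -19]
z = y + H·x̄ = [15, -19] + [-16, 20] = [-1, 1]

z = [-1, 1]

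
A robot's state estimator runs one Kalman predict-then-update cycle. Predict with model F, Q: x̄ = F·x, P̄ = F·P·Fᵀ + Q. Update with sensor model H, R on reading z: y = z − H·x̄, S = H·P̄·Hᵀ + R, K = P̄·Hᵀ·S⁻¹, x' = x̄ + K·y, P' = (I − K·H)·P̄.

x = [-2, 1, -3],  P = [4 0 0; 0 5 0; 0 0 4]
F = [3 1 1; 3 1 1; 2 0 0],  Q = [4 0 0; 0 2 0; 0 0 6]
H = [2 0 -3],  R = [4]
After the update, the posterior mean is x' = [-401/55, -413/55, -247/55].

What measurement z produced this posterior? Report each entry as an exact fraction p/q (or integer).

z = [-1]

x̄ = F·x = [-8, -8, -4]
P̄ = F·P·Fᵀ + Q = [49 45 24; 45 47 24; 24 24 22]
S = H·P̄·Hᵀ + R = [110]
K = P̄·Hᵀ·S⁻¹ = [13/55; 9/55; -9/55]
x' − x̄ = [39/55, 27/55, -27/55] = K·y
y = (KᵀK)⁻¹·Kᵀ·(x' − x̄) = [3]
z = y + H·x̄ = [3] + [-4] = [-1]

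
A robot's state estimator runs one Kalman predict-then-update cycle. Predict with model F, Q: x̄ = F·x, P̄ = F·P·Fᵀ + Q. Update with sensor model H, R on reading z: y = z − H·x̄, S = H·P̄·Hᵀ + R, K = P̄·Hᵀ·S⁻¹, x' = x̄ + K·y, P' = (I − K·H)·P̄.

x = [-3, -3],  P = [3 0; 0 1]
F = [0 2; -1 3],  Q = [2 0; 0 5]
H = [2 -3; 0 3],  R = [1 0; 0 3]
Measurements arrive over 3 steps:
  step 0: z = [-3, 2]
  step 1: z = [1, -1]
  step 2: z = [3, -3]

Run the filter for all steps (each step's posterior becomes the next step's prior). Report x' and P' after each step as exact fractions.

step 0: x' = [-1164/949, 277/949], P' = [798/949 402/949; 402/949 281/949]
step 1: x' = [55498/276821, -55645/276821], P' = [209470/276821 104106/276821; 104106/276821 74476/276821]
step 2: x' = [-7002626/78531337, -341671/328583], P' = [58892930/78531337 122424/328583; 122424/328583 87809/328583]

step 0: x̄ = F·x = [-6, -6]
step 0: P̄ = F·P·Fᵀ + Q = [6 6; 6 17]
step 0: y = z − H·x̄ = [-9, 20]
step 0: S = H·P̄·Hᵀ + R = [106 -117; -117 156]
step 0: K = P̄·Hᵀ·S⁻¹ = [30/73 402/949; -3/73 281/949]
step 0: x' = x̄ + K·y = [-1164/949, 277/949]
step 0: P' = (I − K·H)·P̄ = [798/949 402/949; 402/949 281/949]
step 1: x̄ = F·x = [554/949, 1995/949]
step 1: P̄ = F·P·Fᵀ + Q = [3022/949 882/949; 882/949 5660/949]
step 1: y = z − H·x̄ = [5826/949, -6934/949]
step 1: S = H·P̄·Hᵀ + R = [53393/949 -45648/949; -45648/949 53787/949]
step 1: K = P̄·Hᵀ·S⁻¹ = [106622/276821 104106/276821; -15216/276821 74476/276821]
step 1: x' = x̄ + K·y = [55498/276821, -55645/276821]
step 1: P' = (I − K·H)·P̄ = [209470/276821 104106/276821; 104106/276821 74476/276821]
step 2: x̄ = F·x = [-111290/276821, -222433/276821]
step 2: P̄ = F·P·Fᵀ + Q = [851546/276821 238644/276821; 238644/276821 1639223/276821]
step 2: y = z − H·x̄ = [385744/276821, -163164/276821]
step 2: S = H·P̄·Hᵀ + R = [15572284/276821 -13321143/276821; -13321143/276821 15583470/276821]
step 2: K = P̄·Hᵀ·S⁻¹ = [30007852/78531337 122424/328583; -18579/328583 87809/328583]
step 2: x' = x̄ + K·y = [-7002626/78531337, -341671/328583]
step 2: P' = (I − K·H)·P̄ = [58892930/78531337 122424/328583; 122424/328583 87809/328583]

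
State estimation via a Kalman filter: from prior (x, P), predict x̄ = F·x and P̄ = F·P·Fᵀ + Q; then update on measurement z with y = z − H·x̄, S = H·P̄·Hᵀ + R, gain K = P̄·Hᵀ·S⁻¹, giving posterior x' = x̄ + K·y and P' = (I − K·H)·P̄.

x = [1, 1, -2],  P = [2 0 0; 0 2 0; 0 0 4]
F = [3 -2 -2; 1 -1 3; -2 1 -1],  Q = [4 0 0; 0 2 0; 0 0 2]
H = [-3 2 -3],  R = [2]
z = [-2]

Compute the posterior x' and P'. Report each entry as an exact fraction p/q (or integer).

x̄ = F·x = [5, -6, 1]
P̄ = F·P·Fᵀ + Q = [46 -14 -8; -14 42 -18; -8 -18 16]
y = z − H·x̄ = [28]
S = H·P̄·Hᵀ + R = [968]
K = P̄·Hᵀ·S⁻¹ = [-71/484; 45/242; -15/242]
x' = x̄ + K·y = [108/121, -96/121, -89/121]
P' = (I − K·H)·P̄ = [6091/242 1501/121 -2033/121; 1501/121 1032/121 -828/121; -2033/121 -828/121 1486/121]

x' = [108/121, -96/121, -89/121]
P' = [6091/242 1501/121 -2033/121; 1501/121 1032/121 -828/121; -2033/121 -828/121 1486/121]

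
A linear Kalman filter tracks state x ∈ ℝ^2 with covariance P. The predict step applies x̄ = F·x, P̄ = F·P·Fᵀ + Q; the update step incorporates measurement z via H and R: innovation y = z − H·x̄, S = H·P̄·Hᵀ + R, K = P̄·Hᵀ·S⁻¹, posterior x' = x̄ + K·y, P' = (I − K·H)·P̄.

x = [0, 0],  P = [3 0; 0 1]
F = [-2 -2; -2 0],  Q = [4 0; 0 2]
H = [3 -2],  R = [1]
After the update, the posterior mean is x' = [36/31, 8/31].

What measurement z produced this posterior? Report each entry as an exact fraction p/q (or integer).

x̄ = F·x = [0, 0]
P̄ = F·P·Fᵀ + Q = [20 12; 12 14]
S = H·P̄·Hᵀ + R = [93]
K = P̄·Hᵀ·S⁻¹ = [12/31; 8/93]
x' − x̄ = [36/31, 8/31] = K·y
y = (KᵀK)⁻¹·Kᵀ·(x' − x̄) = [3]
z = y + H·x̄ = [3] + [0] = [3]

z = [3]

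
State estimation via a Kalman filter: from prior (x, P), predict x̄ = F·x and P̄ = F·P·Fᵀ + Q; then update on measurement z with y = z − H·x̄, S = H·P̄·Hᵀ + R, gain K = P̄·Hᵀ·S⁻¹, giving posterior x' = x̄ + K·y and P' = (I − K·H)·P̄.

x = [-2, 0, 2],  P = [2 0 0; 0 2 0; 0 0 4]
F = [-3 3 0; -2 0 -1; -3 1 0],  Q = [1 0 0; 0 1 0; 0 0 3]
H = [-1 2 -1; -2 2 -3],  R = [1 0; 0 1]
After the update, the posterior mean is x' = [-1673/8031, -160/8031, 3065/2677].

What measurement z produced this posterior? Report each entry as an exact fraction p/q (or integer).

x̄ = F·x = [6, 2, 6]
P̄ = F·P·Fᵀ + Q = [37 12 24; 12 13 12; 24 12 23]
S = H·P̄·Hᵀ + R = [65 147; 147 456]
K = P̄·Hᵀ·S⁻¹ = [354/2677 -2491/8031; 1970/2677 -2504/8031; 1061/2677 -888/2677]
x' − x̄ = [-49859/8031, -16222/8031, -12997/2677] = K·y
y = (KᵀK)⁻¹·Kᵀ·(x' − x̄) = [7, 23]
z = y + H·x̄ = [7, 23] + [-8, -26] = [-1, -3]

z = [-1, -3]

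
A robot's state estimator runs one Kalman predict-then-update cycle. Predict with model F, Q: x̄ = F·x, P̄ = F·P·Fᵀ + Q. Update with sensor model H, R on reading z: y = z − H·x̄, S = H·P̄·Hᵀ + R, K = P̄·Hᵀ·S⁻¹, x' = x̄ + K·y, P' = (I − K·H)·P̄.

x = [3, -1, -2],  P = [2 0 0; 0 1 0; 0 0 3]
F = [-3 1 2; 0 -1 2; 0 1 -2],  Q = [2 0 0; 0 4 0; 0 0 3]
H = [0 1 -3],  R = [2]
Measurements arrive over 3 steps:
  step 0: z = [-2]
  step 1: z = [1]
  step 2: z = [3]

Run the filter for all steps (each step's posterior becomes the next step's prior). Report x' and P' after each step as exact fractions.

step 0: x̄ = F·x = [-14, -3, 3]
step 0: P̄ = F·P·Fᵀ + Q = [33 11 -11; 11 17 -13; -11 -13 16]
step 0: y = z − H·x̄ = [10]
step 0: S = H·P̄·Hᵀ + R = [241]
step 0: K = P̄·Hᵀ·S⁻¹ = [44/241; 56/241; -61/241]
step 0: x' = x̄ + K·y = [-2934/241, -163/241, 113/241]
step 0: P' = (I − K·H)·P̄ = [6017/241 187/241 33/241; 187/241 961/241 283/241; 33/241 283/241 135/241]
step 1: x̄ = F·x = [8865/241, 389/241, -389/241]
step 1: P̄ = F·P·Fᵀ + Q = [55750/241 -58/241 58/241; -58/241 1333/241 -369/241; 58/241 -369/241 1092/241]
step 1: y = z − H·x̄ = [-1315/241]
step 1: S = H·P̄·Hᵀ + R = [13857/241]
step 1: K = P̄·Hᵀ·S⁻¹ = [-232/13857; 2440/13857; -1215/4619]
step 1: x' = x̄ + K·y = [510985/13857, 9053/13857, -826/4619]
step 1: P' = (I − K·H)·P̄ = [3205286/13857 -986/13857 -58/4619; -986/13857 51941/13857 5229/4619; -58/4619 5229/4619 2553/4619]
step 2: x̄ = F·x = [-49318/447, -14009/13857, 14009/13857]
step 2: P̄ = F·P·Fᵀ + Q = [936407/447 -749/447 749/447; -749/447 75257/13857 -19829/13857; 749/447 -19829/13857 61400/13857]
step 2: y = z − H·x̄ = [97607/13857]
step 2: S = H·P̄·Hᵀ + R = [774545/13857]
step 2: K = P̄·Hᵀ·S⁻¹ = [-92876/774545; 134744/774545; -204029/774545]
step 2: x' = x̄ + K·y = [-86110606/774545, 166079/774545, -654114/774545]
step 2: P' = (I − K·H)·P̄ = [1621948777/774545 -394723/774545 -69657/774545; -394723/774545 2896297/774545 875603/774545; -69657/774545 875603/774545 427887/774545]

step 0: x' = [-2934/241, -163/241, 113/241], P' = [6017/241 187/241 33/241; 187/241 961/241 283/241; 33/241 283/241 135/241]
step 1: x' = [510985/13857, 9053/13857, -826/4619], P' = [3205286/13857 -986/13857 -58/4619; -986/13857 51941/13857 5229/4619; -58/4619 5229/4619 2553/4619]
step 2: x' = [-86110606/774545, 166079/774545, -654114/774545], P' = [1621948777/774545 -394723/774545 -69657/774545; -394723/774545 2896297/774545 875603/774545; -69657/774545 875603/774545 427887/774545]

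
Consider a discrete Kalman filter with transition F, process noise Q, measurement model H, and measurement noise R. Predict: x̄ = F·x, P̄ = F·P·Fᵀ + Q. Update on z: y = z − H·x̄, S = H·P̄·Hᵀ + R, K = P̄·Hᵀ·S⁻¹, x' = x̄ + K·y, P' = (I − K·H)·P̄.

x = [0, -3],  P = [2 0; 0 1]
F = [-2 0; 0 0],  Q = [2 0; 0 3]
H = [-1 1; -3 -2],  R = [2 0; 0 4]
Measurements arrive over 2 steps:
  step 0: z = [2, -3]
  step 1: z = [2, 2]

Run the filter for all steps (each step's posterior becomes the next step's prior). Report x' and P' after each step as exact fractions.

step 0: x̄ = F·x = [0, 0]
step 0: P̄ = F·P·Fᵀ + Q = [10 0; 0 3]
step 0: y = z − H·x̄ = [2, -3]
step 0: S = H·P̄·Hᵀ + R = [15 24; 24 106]
step 0: K = P̄·Hᵀ·S⁻¹ = [-170/507 -35/169; 77/169 -27/169]
step 0: x' = x̄ + K·y = [-25/507, 235/169]
step 0: P' = (I − K·H)·P̄ = [220/507 -40/169; -40/169 114/169]
step 1: x̄ = F·x = [50/507, 0]
step 1: P̄ = F·P·Fᵀ + Q = [1894/507 0; 0 3]
step 1: y = z − H·x̄ = [1064/507, 388/169]
step 1: S = H·P̄·Hᵀ + R = [4429/507 880/169; 880/169 8386/169]
step 1: K = P̄·Hᵀ·S⁻¹ = [-32198/103013 -19887/103013; 45657/103013 -17247/103013]
step 1: x' = x̄ + K·y = [-103070/103013, 56220/103013]
step 1: P' = (I − K·H)·P̄ = [41668/103013 -22728/103013; -22728/103013 68586/103013]

step 0: x' = [-25/507, 235/169], P' = [220/507 -40/169; -40/169 114/169]
step 1: x' = [-103070/103013, 56220/103013], P' = [41668/103013 -22728/103013; -22728/103013 68586/103013]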